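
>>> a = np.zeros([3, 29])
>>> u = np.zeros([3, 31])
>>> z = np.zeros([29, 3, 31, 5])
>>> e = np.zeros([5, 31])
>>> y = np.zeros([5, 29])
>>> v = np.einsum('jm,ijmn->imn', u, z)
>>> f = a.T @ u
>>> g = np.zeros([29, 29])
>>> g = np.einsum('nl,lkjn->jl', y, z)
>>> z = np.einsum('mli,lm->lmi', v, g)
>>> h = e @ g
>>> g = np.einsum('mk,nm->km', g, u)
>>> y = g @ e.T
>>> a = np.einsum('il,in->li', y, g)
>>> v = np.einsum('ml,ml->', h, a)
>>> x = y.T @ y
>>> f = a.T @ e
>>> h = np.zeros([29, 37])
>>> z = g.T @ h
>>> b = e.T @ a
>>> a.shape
(5, 29)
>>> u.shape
(3, 31)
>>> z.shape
(31, 37)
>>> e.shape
(5, 31)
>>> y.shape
(29, 5)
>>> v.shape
()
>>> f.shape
(29, 31)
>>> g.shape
(29, 31)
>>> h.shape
(29, 37)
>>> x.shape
(5, 5)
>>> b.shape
(31, 29)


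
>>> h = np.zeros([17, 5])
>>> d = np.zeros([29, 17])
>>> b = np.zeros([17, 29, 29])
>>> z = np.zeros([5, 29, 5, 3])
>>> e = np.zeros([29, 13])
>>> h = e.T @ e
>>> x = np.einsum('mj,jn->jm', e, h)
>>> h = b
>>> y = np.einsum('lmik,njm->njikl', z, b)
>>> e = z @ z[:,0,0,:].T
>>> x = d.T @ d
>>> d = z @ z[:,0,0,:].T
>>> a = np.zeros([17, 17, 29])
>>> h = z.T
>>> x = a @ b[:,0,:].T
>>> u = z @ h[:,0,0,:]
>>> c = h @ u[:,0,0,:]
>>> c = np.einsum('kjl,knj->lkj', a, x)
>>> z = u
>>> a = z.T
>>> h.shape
(3, 5, 29, 5)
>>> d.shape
(5, 29, 5, 5)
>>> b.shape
(17, 29, 29)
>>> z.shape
(5, 29, 5, 5)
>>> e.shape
(5, 29, 5, 5)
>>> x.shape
(17, 17, 17)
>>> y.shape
(17, 29, 5, 3, 5)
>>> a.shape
(5, 5, 29, 5)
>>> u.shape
(5, 29, 5, 5)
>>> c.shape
(29, 17, 17)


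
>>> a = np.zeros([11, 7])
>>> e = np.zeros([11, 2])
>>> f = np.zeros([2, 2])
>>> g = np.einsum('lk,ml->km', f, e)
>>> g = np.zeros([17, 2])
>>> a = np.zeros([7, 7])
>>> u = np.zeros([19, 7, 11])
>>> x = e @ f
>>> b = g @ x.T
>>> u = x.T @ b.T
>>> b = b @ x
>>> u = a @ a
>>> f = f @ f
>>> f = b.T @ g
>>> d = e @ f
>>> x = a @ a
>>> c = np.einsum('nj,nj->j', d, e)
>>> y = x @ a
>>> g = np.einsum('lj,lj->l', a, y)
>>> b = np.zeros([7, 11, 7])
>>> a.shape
(7, 7)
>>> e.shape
(11, 2)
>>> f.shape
(2, 2)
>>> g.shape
(7,)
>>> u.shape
(7, 7)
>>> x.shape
(7, 7)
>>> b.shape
(7, 11, 7)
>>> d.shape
(11, 2)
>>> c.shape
(2,)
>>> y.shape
(7, 7)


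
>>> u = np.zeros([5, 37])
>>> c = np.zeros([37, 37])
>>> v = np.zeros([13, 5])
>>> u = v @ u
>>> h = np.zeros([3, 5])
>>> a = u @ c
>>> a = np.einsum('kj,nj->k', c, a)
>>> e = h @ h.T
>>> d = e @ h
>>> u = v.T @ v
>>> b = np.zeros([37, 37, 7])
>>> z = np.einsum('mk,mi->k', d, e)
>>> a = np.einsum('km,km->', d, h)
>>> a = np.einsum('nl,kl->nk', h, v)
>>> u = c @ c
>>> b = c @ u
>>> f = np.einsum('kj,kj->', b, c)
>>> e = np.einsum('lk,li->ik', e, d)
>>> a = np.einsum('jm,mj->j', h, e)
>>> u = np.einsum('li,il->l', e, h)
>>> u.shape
(5,)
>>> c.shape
(37, 37)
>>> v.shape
(13, 5)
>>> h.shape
(3, 5)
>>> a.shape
(3,)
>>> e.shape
(5, 3)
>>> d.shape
(3, 5)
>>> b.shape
(37, 37)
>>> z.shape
(5,)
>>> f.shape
()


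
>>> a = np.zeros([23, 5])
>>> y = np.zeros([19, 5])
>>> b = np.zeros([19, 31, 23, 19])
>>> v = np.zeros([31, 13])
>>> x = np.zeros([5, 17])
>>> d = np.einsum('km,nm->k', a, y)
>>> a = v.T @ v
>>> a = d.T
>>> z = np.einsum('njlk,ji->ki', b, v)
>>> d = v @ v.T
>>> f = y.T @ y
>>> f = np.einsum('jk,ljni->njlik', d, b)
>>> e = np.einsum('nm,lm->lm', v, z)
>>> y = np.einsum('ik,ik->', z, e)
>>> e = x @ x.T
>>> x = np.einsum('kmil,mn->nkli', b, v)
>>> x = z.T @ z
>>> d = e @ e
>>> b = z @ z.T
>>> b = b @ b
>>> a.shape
(23,)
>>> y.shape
()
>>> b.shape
(19, 19)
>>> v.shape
(31, 13)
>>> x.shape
(13, 13)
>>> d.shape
(5, 5)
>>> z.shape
(19, 13)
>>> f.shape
(23, 31, 19, 19, 31)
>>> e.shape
(5, 5)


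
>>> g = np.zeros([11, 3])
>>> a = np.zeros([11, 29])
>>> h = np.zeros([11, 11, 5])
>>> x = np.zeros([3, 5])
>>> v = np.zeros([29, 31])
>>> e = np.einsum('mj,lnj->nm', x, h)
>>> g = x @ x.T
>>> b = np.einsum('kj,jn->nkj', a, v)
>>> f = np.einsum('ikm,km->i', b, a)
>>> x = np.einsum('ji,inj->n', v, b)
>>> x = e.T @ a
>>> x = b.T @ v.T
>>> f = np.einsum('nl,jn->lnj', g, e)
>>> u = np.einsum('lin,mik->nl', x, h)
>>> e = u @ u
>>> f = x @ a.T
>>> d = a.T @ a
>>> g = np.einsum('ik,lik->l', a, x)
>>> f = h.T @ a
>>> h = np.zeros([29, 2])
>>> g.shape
(29,)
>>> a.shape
(11, 29)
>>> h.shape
(29, 2)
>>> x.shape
(29, 11, 29)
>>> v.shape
(29, 31)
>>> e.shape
(29, 29)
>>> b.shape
(31, 11, 29)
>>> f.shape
(5, 11, 29)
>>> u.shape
(29, 29)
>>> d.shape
(29, 29)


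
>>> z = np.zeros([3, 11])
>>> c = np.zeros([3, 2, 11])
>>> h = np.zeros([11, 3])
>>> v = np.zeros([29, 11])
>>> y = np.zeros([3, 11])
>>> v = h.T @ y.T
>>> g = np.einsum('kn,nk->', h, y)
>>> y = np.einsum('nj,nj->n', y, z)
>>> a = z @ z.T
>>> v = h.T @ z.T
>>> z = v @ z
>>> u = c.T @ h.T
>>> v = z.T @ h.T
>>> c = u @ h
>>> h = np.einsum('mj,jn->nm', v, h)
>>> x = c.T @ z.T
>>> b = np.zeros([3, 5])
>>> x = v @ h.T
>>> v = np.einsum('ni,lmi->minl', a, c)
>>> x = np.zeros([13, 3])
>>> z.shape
(3, 11)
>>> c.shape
(11, 2, 3)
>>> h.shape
(3, 11)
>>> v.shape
(2, 3, 3, 11)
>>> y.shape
(3,)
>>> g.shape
()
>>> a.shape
(3, 3)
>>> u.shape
(11, 2, 11)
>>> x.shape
(13, 3)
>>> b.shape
(3, 5)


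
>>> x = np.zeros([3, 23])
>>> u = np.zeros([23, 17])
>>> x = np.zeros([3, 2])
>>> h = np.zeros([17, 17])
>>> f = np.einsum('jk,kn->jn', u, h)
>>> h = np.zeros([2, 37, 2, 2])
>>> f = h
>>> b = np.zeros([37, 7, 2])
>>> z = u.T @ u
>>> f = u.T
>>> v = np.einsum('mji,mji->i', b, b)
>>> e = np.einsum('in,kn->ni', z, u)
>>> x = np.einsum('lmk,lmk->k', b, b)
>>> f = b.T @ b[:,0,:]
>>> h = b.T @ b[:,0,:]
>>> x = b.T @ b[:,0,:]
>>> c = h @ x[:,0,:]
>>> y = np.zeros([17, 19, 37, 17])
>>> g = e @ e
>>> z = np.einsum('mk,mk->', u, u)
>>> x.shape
(2, 7, 2)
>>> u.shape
(23, 17)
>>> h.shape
(2, 7, 2)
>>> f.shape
(2, 7, 2)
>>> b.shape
(37, 7, 2)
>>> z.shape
()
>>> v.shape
(2,)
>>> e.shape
(17, 17)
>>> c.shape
(2, 7, 2)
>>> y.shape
(17, 19, 37, 17)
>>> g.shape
(17, 17)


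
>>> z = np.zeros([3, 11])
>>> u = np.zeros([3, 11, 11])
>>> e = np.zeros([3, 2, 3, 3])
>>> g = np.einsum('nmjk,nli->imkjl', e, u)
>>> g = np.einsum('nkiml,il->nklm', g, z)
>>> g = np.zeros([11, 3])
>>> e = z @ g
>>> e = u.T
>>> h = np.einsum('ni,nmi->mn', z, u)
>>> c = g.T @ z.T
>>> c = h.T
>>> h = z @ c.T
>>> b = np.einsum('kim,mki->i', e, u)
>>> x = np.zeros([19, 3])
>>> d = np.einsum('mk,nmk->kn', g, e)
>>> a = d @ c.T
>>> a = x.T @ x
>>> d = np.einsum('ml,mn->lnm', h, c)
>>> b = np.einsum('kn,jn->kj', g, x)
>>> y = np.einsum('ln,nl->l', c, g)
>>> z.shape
(3, 11)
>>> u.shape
(3, 11, 11)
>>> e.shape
(11, 11, 3)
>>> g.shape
(11, 3)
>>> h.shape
(3, 3)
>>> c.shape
(3, 11)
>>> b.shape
(11, 19)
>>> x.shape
(19, 3)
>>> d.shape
(3, 11, 3)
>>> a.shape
(3, 3)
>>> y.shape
(3,)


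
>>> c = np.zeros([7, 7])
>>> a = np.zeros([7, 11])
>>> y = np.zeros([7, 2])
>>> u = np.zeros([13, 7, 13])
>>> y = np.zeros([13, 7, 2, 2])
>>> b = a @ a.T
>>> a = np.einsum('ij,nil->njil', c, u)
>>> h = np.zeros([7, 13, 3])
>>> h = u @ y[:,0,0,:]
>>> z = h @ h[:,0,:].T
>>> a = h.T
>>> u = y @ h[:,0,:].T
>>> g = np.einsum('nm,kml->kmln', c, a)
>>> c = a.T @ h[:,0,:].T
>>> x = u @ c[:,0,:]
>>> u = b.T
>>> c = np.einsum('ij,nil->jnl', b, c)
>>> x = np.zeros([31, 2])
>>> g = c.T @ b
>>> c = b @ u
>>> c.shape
(7, 7)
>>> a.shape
(2, 7, 13)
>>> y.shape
(13, 7, 2, 2)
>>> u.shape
(7, 7)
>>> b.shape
(7, 7)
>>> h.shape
(13, 7, 2)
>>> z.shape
(13, 7, 13)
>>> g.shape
(13, 13, 7)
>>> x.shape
(31, 2)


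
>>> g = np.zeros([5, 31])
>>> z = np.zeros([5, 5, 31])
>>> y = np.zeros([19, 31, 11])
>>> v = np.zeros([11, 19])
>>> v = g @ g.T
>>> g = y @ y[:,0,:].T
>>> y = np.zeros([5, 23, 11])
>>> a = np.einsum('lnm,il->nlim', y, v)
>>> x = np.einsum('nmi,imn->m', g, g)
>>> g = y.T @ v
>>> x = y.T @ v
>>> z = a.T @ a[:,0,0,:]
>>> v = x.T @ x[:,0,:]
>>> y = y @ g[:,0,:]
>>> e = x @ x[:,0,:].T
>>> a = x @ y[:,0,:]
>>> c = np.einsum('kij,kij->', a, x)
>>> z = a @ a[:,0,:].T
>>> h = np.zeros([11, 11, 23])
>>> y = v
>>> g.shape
(11, 23, 5)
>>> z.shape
(11, 23, 11)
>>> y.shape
(5, 23, 5)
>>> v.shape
(5, 23, 5)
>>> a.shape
(11, 23, 5)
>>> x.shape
(11, 23, 5)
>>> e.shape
(11, 23, 11)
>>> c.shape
()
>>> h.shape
(11, 11, 23)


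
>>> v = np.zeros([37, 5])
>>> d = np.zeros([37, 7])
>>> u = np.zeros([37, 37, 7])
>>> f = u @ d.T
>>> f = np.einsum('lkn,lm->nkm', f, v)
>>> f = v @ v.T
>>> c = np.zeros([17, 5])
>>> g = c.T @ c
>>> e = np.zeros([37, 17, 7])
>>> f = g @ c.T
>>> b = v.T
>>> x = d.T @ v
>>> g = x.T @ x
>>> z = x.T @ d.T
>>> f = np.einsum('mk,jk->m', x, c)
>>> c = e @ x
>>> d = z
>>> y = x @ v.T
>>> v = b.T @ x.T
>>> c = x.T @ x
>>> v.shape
(37, 7)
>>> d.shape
(5, 37)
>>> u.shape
(37, 37, 7)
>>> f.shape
(7,)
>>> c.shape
(5, 5)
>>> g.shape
(5, 5)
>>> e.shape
(37, 17, 7)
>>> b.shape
(5, 37)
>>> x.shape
(7, 5)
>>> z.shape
(5, 37)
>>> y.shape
(7, 37)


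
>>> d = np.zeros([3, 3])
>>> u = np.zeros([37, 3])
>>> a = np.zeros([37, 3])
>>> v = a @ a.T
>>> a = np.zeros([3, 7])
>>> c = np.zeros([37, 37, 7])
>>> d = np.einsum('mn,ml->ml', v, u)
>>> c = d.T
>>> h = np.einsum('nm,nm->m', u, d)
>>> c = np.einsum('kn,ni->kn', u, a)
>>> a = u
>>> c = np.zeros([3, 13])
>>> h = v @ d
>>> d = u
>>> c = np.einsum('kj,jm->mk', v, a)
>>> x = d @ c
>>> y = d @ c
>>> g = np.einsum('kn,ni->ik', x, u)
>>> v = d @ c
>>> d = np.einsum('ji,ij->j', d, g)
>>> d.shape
(37,)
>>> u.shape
(37, 3)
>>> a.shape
(37, 3)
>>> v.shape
(37, 37)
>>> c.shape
(3, 37)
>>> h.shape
(37, 3)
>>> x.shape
(37, 37)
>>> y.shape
(37, 37)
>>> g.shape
(3, 37)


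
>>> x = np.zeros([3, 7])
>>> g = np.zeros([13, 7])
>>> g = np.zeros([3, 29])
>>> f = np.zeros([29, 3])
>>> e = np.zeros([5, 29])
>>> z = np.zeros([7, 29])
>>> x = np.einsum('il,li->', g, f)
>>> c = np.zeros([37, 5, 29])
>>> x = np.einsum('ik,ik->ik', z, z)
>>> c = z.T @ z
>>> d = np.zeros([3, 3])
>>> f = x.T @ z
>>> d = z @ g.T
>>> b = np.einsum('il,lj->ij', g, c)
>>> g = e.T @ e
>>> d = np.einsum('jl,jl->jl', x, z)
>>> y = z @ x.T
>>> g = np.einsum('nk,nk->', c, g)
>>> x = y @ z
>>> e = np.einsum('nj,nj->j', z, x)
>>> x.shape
(7, 29)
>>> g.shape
()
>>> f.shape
(29, 29)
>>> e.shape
(29,)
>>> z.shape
(7, 29)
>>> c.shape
(29, 29)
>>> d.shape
(7, 29)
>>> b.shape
(3, 29)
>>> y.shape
(7, 7)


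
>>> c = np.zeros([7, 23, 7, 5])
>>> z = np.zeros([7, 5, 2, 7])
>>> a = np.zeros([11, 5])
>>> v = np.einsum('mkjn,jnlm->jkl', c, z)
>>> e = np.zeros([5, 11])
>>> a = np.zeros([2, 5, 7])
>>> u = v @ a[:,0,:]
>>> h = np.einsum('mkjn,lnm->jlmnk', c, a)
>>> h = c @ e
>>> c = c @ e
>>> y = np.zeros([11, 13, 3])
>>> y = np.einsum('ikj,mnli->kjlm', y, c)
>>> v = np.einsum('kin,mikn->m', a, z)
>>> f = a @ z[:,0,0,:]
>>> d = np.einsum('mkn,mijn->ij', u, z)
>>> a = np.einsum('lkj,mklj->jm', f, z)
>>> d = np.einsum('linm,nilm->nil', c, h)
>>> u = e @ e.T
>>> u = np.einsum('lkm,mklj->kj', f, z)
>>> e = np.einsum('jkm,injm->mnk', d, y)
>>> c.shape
(7, 23, 7, 11)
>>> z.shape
(7, 5, 2, 7)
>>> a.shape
(7, 7)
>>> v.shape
(7,)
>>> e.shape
(7, 3, 23)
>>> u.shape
(5, 7)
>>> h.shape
(7, 23, 7, 11)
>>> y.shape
(13, 3, 7, 7)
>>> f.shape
(2, 5, 7)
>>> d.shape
(7, 23, 7)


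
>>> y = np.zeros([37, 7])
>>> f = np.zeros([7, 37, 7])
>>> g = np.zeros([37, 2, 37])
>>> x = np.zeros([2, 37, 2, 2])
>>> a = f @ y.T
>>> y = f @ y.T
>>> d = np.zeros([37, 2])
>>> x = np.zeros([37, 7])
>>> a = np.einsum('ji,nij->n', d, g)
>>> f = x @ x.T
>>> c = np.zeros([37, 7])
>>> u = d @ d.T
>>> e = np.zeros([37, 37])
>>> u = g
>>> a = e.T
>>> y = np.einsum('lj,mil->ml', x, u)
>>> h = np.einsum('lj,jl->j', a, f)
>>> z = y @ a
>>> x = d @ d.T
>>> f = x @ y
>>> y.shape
(37, 37)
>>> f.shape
(37, 37)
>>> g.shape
(37, 2, 37)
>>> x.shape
(37, 37)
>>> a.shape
(37, 37)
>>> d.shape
(37, 2)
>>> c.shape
(37, 7)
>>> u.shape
(37, 2, 37)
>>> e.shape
(37, 37)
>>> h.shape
(37,)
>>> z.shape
(37, 37)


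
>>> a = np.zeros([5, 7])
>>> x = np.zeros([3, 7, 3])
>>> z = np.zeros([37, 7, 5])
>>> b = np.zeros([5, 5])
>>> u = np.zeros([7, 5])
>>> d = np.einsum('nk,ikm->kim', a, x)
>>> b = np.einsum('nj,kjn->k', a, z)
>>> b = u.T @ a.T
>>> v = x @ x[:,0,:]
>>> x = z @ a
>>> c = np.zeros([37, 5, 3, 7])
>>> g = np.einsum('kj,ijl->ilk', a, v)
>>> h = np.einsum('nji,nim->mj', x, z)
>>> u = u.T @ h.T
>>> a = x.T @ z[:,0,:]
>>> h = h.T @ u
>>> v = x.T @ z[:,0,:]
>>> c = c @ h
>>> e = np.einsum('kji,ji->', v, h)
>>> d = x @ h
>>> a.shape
(7, 7, 5)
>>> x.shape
(37, 7, 7)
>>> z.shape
(37, 7, 5)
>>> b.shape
(5, 5)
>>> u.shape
(5, 5)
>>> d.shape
(37, 7, 5)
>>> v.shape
(7, 7, 5)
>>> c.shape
(37, 5, 3, 5)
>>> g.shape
(3, 3, 5)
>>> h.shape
(7, 5)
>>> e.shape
()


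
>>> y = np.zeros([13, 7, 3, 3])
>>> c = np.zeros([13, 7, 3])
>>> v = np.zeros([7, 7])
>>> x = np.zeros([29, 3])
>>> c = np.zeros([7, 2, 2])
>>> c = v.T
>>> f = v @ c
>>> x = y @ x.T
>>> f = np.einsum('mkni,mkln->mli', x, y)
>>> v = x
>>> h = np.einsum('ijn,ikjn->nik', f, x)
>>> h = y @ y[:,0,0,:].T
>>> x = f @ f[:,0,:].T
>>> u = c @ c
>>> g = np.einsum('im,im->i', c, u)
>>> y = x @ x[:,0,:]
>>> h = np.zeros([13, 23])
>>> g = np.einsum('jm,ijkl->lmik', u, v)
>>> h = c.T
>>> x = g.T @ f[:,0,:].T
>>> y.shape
(13, 3, 13)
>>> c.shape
(7, 7)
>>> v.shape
(13, 7, 3, 29)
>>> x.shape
(3, 13, 7, 13)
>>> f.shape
(13, 3, 29)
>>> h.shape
(7, 7)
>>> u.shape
(7, 7)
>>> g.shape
(29, 7, 13, 3)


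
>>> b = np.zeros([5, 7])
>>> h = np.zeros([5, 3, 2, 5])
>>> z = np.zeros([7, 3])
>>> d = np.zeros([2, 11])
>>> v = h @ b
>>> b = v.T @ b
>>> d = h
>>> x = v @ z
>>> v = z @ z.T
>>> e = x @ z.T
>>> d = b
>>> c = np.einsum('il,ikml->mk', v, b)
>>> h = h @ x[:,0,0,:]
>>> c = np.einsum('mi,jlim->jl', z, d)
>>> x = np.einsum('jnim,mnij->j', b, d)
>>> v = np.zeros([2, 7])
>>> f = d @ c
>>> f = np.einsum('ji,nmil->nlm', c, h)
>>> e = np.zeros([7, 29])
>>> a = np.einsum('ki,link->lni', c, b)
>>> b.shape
(7, 2, 3, 7)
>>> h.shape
(5, 3, 2, 3)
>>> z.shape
(7, 3)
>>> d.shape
(7, 2, 3, 7)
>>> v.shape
(2, 7)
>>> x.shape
(7,)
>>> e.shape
(7, 29)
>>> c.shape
(7, 2)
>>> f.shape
(5, 3, 3)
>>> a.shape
(7, 3, 2)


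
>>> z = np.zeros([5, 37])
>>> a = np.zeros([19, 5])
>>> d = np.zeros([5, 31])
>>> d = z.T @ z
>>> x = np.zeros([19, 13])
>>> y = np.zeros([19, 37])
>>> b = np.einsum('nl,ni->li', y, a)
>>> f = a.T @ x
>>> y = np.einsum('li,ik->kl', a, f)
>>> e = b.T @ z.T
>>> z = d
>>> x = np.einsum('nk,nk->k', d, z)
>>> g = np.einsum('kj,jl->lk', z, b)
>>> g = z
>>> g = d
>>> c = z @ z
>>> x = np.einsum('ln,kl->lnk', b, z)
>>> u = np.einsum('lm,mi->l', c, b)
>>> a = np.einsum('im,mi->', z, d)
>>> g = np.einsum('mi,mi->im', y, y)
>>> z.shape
(37, 37)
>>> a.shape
()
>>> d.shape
(37, 37)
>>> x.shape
(37, 5, 37)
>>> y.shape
(13, 19)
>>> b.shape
(37, 5)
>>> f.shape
(5, 13)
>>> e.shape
(5, 5)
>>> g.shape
(19, 13)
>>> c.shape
(37, 37)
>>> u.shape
(37,)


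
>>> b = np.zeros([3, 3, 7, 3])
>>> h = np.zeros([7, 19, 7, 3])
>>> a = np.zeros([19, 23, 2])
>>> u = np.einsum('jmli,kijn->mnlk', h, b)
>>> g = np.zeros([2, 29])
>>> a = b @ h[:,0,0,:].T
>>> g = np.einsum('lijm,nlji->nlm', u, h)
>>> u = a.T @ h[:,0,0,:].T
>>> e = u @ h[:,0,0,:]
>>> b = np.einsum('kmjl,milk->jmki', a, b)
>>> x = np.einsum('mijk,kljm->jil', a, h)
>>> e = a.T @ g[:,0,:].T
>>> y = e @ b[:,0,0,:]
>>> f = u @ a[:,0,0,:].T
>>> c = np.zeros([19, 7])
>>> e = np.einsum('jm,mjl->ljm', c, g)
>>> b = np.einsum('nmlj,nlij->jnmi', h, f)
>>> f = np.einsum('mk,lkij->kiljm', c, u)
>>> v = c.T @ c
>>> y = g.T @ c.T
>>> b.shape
(3, 7, 19, 3)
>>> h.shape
(7, 19, 7, 3)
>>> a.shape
(3, 3, 7, 7)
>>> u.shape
(7, 7, 3, 7)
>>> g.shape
(7, 19, 3)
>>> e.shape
(3, 19, 7)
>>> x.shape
(7, 3, 19)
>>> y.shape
(3, 19, 19)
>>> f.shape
(7, 3, 7, 7, 19)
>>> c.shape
(19, 7)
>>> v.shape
(7, 7)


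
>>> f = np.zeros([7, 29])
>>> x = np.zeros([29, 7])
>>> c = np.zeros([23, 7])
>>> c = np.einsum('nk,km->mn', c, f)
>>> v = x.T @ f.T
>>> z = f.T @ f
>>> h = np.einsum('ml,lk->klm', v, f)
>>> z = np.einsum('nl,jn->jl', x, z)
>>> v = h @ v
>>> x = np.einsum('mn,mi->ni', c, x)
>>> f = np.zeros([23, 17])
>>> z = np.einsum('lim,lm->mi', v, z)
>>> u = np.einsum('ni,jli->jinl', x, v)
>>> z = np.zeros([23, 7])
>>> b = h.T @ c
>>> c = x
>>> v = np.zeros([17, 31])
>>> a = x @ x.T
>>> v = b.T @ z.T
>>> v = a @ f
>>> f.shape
(23, 17)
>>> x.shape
(23, 7)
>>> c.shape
(23, 7)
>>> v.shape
(23, 17)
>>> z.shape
(23, 7)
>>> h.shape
(29, 7, 7)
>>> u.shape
(29, 7, 23, 7)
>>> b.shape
(7, 7, 23)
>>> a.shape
(23, 23)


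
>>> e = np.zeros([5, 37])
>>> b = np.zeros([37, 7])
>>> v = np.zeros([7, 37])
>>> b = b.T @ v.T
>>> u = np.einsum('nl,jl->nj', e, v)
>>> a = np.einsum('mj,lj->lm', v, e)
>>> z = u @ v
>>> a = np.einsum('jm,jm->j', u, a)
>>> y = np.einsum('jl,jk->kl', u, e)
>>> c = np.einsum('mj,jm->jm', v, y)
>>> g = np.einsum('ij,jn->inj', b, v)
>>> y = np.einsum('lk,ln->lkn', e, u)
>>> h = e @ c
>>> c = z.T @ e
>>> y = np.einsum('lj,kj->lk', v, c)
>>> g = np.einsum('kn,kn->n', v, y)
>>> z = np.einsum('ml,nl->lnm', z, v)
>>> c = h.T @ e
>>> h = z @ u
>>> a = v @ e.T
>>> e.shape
(5, 37)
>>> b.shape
(7, 7)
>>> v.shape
(7, 37)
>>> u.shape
(5, 7)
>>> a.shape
(7, 5)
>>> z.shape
(37, 7, 5)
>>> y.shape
(7, 37)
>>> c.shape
(7, 37)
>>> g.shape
(37,)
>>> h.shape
(37, 7, 7)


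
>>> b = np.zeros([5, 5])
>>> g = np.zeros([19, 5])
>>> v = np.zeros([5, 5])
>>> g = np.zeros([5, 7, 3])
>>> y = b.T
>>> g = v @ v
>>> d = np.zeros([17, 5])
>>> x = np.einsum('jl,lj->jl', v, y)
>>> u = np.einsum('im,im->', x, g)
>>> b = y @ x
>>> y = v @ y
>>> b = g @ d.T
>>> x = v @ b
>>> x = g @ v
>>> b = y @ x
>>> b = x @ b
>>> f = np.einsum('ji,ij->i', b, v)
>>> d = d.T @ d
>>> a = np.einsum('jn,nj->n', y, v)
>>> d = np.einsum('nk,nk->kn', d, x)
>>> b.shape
(5, 5)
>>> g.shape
(5, 5)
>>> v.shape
(5, 5)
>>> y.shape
(5, 5)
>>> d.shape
(5, 5)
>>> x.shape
(5, 5)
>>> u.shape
()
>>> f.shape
(5,)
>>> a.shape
(5,)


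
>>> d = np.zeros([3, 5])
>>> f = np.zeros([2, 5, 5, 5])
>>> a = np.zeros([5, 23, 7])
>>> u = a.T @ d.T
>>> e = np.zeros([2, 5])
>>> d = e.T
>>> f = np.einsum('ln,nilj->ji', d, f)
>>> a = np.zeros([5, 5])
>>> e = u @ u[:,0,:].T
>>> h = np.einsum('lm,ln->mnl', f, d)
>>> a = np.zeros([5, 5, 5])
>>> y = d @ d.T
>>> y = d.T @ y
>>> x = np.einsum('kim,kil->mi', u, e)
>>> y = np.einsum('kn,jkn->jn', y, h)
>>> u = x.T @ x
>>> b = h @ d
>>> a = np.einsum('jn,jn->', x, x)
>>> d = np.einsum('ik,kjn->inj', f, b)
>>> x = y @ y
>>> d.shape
(5, 2, 2)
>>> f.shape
(5, 5)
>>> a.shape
()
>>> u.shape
(23, 23)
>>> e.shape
(7, 23, 7)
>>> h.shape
(5, 2, 5)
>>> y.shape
(5, 5)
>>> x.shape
(5, 5)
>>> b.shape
(5, 2, 2)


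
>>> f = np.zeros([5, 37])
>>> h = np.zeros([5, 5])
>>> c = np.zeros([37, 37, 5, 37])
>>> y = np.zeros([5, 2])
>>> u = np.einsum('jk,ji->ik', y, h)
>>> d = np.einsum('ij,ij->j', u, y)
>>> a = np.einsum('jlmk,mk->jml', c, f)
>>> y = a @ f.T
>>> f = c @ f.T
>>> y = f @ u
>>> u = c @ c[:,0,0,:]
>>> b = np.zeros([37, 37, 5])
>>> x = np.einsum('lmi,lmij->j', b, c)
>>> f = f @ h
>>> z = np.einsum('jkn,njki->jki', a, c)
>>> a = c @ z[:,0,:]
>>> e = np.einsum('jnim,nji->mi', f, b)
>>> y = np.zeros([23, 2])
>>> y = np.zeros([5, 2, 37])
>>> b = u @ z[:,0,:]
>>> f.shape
(37, 37, 5, 5)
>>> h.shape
(5, 5)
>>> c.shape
(37, 37, 5, 37)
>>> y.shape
(5, 2, 37)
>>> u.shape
(37, 37, 5, 37)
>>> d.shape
(2,)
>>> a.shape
(37, 37, 5, 37)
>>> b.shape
(37, 37, 5, 37)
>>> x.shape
(37,)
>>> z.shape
(37, 5, 37)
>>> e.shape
(5, 5)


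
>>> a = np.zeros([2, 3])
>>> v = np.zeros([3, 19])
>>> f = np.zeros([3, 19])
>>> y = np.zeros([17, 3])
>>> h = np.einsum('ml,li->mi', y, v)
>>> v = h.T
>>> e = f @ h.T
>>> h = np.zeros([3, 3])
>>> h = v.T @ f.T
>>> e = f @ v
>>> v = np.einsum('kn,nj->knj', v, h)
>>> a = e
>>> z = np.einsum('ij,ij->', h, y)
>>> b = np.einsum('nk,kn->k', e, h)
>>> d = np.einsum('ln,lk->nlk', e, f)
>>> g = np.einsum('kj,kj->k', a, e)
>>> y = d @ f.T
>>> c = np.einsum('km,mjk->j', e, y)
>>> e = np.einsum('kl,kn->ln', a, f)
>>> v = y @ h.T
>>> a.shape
(3, 17)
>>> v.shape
(17, 3, 17)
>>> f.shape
(3, 19)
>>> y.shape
(17, 3, 3)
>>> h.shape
(17, 3)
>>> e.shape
(17, 19)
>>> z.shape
()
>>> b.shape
(17,)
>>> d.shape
(17, 3, 19)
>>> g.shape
(3,)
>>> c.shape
(3,)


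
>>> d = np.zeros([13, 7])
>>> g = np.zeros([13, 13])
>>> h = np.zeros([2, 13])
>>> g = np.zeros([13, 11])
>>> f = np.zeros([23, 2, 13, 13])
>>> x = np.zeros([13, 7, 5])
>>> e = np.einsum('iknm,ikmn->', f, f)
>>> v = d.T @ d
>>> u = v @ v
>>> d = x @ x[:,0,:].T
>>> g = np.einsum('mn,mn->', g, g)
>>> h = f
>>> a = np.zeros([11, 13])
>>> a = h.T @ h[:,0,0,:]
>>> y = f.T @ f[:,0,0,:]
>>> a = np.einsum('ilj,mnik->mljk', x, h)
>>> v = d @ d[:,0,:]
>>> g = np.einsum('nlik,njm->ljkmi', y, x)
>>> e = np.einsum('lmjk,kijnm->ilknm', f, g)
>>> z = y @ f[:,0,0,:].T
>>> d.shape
(13, 7, 13)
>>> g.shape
(13, 7, 13, 5, 2)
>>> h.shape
(23, 2, 13, 13)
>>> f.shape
(23, 2, 13, 13)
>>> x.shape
(13, 7, 5)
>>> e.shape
(7, 23, 13, 5, 2)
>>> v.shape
(13, 7, 13)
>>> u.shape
(7, 7)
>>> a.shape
(23, 7, 5, 13)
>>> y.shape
(13, 13, 2, 13)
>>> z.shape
(13, 13, 2, 23)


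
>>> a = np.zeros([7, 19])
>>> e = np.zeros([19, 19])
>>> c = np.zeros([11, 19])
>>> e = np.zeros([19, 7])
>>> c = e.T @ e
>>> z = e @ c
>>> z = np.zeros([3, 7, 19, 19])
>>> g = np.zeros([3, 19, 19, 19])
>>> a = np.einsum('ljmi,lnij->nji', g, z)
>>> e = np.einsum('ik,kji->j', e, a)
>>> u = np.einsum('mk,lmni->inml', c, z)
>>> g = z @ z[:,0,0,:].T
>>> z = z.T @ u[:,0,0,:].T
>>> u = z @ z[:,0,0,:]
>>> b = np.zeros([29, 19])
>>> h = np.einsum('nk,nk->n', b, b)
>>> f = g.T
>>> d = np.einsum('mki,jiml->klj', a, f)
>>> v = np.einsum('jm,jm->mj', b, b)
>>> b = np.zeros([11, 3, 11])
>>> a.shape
(7, 19, 19)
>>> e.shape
(19,)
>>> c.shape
(7, 7)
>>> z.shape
(19, 19, 7, 19)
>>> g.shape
(3, 7, 19, 3)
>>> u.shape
(19, 19, 7, 19)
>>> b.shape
(11, 3, 11)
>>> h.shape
(29,)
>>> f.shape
(3, 19, 7, 3)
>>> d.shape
(19, 3, 3)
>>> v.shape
(19, 29)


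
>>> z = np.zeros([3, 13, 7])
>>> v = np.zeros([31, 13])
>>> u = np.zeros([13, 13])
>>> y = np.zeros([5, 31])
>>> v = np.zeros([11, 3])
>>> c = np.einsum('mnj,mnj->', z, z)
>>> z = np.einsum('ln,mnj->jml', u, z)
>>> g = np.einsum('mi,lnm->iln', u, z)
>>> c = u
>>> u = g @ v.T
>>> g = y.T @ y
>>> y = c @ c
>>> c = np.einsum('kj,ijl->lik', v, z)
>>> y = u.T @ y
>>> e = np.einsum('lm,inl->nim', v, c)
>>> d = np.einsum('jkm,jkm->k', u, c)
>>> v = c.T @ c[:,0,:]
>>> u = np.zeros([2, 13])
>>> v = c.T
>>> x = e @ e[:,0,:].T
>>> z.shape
(7, 3, 13)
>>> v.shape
(11, 7, 13)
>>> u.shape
(2, 13)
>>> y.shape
(11, 7, 13)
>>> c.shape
(13, 7, 11)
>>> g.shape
(31, 31)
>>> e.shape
(7, 13, 3)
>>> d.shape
(7,)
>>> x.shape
(7, 13, 7)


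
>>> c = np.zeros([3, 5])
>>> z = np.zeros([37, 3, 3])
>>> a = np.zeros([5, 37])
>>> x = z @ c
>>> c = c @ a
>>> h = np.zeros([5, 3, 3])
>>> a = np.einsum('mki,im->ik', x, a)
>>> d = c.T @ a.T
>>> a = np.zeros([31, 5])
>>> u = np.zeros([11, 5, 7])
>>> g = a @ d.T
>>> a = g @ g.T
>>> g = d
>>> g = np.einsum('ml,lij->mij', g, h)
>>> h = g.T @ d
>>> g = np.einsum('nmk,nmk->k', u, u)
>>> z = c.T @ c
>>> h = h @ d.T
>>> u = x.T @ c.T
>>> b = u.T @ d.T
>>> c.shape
(3, 37)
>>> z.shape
(37, 37)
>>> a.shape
(31, 31)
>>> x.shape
(37, 3, 5)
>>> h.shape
(3, 3, 37)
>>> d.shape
(37, 5)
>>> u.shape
(5, 3, 3)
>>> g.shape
(7,)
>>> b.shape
(3, 3, 37)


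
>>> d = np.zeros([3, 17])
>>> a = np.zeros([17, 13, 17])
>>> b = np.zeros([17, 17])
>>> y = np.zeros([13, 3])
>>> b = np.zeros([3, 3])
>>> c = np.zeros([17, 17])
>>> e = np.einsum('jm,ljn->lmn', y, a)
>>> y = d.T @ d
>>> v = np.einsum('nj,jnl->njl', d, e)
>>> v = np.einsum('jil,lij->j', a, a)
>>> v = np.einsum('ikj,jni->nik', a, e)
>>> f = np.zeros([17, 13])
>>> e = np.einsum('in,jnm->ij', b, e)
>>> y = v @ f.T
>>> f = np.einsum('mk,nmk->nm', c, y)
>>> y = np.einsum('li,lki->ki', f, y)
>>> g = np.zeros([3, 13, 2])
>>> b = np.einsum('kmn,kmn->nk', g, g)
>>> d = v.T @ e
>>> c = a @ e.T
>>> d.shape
(13, 17, 17)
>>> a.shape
(17, 13, 17)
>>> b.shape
(2, 3)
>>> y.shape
(17, 17)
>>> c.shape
(17, 13, 3)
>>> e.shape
(3, 17)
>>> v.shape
(3, 17, 13)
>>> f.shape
(3, 17)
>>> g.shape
(3, 13, 2)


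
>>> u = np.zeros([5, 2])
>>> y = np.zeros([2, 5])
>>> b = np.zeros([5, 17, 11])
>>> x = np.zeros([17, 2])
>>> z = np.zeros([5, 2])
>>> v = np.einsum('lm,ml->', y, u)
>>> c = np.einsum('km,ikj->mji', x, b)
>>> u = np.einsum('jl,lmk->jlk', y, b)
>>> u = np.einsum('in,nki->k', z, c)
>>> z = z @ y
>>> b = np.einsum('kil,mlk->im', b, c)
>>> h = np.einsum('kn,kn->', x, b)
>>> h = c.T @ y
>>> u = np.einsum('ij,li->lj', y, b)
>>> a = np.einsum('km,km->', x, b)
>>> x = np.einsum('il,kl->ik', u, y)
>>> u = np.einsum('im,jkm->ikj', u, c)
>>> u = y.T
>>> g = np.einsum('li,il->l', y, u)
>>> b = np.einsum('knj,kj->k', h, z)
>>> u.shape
(5, 2)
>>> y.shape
(2, 5)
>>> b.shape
(5,)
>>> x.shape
(17, 2)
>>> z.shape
(5, 5)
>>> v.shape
()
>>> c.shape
(2, 11, 5)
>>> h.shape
(5, 11, 5)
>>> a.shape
()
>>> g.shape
(2,)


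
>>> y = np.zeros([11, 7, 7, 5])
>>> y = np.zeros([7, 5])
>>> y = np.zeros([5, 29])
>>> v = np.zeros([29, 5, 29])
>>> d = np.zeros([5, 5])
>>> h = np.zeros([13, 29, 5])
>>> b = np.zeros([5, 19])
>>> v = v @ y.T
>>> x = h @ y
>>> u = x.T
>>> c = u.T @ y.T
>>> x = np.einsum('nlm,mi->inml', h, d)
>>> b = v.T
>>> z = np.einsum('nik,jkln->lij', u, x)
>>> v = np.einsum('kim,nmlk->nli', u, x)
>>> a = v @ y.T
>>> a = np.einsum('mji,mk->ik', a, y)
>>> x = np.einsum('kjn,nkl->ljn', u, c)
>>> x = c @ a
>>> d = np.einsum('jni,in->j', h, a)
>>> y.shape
(5, 29)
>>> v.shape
(5, 5, 29)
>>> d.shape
(13,)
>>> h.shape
(13, 29, 5)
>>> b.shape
(5, 5, 29)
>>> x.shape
(13, 29, 29)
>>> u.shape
(29, 29, 13)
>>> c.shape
(13, 29, 5)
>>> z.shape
(5, 29, 5)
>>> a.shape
(5, 29)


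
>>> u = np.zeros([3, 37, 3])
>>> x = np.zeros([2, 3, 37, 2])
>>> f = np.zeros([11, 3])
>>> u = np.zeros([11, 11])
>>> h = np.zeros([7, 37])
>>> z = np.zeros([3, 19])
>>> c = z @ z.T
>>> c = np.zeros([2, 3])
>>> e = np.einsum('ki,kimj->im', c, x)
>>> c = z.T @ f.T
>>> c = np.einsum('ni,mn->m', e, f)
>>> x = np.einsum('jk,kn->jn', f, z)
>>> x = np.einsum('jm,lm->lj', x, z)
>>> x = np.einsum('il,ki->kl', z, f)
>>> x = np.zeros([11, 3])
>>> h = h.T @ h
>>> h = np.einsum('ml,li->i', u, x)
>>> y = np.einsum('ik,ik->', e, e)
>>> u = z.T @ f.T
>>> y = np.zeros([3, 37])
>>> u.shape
(19, 11)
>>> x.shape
(11, 3)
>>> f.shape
(11, 3)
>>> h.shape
(3,)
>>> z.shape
(3, 19)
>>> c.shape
(11,)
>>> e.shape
(3, 37)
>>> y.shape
(3, 37)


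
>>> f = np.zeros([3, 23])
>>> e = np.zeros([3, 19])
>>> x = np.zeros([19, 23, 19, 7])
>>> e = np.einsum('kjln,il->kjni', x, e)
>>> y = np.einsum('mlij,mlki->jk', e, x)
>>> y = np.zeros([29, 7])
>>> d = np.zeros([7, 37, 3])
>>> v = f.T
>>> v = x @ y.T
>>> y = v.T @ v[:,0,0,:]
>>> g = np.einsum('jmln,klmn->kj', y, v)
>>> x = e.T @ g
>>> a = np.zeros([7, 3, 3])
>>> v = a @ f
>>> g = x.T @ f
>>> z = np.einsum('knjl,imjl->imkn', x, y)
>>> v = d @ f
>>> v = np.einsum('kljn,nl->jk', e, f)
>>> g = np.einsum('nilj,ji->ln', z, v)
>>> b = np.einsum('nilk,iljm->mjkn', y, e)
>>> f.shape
(3, 23)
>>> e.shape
(19, 23, 7, 3)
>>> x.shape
(3, 7, 23, 29)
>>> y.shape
(29, 19, 23, 29)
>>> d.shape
(7, 37, 3)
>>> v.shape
(7, 19)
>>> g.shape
(3, 29)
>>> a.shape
(7, 3, 3)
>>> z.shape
(29, 19, 3, 7)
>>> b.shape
(3, 7, 29, 29)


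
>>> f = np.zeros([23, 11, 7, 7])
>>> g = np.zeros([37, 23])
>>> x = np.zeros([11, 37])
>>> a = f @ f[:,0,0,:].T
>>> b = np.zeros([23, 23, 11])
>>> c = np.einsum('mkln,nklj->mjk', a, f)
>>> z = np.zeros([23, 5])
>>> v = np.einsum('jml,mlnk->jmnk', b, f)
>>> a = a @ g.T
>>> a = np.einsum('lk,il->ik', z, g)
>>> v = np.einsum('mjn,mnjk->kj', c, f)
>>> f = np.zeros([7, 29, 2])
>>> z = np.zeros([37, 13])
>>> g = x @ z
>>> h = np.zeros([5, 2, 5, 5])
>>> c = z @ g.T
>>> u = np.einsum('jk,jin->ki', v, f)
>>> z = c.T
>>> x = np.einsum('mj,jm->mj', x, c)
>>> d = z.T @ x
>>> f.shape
(7, 29, 2)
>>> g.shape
(11, 13)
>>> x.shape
(11, 37)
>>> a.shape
(37, 5)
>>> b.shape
(23, 23, 11)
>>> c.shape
(37, 11)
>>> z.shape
(11, 37)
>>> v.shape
(7, 7)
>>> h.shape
(5, 2, 5, 5)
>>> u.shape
(7, 29)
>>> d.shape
(37, 37)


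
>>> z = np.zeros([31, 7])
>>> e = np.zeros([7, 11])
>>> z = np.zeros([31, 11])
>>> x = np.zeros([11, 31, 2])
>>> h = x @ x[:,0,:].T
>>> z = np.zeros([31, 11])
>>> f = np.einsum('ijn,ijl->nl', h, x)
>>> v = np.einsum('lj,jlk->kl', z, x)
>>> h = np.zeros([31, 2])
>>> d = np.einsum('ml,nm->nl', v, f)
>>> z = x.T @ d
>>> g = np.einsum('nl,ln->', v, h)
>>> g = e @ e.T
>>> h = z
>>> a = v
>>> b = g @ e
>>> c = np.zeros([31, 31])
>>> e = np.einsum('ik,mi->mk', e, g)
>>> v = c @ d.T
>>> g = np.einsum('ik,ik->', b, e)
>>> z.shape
(2, 31, 31)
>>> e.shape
(7, 11)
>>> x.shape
(11, 31, 2)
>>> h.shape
(2, 31, 31)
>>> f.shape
(11, 2)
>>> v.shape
(31, 11)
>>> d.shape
(11, 31)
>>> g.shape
()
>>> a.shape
(2, 31)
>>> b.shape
(7, 11)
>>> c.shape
(31, 31)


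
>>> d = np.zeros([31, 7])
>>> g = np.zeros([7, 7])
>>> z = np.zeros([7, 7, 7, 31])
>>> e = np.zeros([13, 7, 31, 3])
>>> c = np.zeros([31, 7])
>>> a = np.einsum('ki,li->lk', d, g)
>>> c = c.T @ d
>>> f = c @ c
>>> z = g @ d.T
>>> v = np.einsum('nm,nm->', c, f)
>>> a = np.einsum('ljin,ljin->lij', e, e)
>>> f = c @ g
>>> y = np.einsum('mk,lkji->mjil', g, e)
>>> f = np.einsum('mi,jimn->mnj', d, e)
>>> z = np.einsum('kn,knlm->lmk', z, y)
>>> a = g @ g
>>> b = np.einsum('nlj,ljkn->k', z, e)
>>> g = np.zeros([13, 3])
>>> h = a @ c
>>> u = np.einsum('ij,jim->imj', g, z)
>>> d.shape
(31, 7)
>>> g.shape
(13, 3)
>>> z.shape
(3, 13, 7)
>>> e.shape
(13, 7, 31, 3)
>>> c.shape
(7, 7)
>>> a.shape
(7, 7)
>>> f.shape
(31, 3, 13)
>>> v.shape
()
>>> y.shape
(7, 31, 3, 13)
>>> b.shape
(31,)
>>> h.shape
(7, 7)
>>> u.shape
(13, 7, 3)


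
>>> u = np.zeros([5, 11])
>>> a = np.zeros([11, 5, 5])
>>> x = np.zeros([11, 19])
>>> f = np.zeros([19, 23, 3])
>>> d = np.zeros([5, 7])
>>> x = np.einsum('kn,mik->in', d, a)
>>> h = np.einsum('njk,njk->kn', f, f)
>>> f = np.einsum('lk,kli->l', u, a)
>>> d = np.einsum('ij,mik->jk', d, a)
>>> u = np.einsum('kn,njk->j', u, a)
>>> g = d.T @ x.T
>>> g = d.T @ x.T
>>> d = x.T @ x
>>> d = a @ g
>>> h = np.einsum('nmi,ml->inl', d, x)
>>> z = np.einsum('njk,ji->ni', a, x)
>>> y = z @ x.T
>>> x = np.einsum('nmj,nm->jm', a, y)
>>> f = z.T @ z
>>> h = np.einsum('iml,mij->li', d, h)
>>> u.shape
(5,)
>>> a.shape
(11, 5, 5)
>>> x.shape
(5, 5)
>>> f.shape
(7, 7)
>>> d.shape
(11, 5, 5)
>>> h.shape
(5, 11)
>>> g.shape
(5, 5)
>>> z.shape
(11, 7)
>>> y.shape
(11, 5)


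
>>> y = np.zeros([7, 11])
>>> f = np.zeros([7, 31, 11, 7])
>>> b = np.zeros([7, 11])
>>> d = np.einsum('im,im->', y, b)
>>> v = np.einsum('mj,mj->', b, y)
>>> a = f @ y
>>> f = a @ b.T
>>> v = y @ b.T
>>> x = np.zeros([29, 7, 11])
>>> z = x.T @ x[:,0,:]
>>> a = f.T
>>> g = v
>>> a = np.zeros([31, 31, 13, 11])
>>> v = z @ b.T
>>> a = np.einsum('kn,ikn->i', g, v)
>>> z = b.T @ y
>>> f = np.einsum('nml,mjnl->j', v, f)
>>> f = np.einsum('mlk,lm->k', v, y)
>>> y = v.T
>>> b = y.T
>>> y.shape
(7, 7, 11)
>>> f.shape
(7,)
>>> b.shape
(11, 7, 7)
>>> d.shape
()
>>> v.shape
(11, 7, 7)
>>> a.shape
(11,)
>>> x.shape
(29, 7, 11)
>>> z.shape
(11, 11)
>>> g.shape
(7, 7)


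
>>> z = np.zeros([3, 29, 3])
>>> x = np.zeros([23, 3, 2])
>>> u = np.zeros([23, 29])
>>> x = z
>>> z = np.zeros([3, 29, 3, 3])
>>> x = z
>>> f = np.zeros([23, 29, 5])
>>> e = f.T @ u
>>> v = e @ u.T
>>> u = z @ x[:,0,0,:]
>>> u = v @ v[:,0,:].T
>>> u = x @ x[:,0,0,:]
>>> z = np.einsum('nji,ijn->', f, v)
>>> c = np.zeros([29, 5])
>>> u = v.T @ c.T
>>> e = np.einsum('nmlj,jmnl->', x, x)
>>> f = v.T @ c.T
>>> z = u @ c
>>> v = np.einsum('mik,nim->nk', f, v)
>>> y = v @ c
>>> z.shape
(23, 29, 5)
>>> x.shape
(3, 29, 3, 3)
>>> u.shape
(23, 29, 29)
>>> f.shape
(23, 29, 29)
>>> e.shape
()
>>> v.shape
(5, 29)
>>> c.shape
(29, 5)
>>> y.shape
(5, 5)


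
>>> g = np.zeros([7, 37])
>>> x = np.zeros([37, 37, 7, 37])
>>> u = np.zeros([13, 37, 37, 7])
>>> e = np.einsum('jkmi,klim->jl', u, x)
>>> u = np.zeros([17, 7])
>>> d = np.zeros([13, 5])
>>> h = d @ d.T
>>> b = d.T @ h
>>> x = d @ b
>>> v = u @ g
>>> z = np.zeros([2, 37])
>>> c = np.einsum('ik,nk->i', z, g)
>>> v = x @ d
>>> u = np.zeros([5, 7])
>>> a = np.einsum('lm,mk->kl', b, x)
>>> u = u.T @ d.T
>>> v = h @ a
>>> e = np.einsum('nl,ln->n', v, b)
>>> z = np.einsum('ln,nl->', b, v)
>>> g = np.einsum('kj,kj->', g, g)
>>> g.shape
()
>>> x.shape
(13, 13)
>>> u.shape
(7, 13)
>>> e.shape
(13,)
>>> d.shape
(13, 5)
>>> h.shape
(13, 13)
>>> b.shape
(5, 13)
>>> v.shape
(13, 5)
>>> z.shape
()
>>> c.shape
(2,)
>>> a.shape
(13, 5)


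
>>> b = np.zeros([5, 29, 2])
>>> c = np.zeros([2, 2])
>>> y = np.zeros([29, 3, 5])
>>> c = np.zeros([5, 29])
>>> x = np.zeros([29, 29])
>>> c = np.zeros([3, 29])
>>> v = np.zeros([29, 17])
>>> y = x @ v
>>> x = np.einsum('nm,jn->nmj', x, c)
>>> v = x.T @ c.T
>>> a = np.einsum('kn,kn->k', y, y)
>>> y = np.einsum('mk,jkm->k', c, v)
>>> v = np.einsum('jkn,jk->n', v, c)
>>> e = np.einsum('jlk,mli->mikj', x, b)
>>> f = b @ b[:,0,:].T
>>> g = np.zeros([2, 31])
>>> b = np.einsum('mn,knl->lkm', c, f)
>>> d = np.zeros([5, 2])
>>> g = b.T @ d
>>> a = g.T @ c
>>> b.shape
(5, 5, 3)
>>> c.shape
(3, 29)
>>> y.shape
(29,)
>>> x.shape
(29, 29, 3)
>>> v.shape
(3,)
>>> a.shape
(2, 5, 29)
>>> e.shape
(5, 2, 3, 29)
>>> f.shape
(5, 29, 5)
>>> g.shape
(3, 5, 2)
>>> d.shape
(5, 2)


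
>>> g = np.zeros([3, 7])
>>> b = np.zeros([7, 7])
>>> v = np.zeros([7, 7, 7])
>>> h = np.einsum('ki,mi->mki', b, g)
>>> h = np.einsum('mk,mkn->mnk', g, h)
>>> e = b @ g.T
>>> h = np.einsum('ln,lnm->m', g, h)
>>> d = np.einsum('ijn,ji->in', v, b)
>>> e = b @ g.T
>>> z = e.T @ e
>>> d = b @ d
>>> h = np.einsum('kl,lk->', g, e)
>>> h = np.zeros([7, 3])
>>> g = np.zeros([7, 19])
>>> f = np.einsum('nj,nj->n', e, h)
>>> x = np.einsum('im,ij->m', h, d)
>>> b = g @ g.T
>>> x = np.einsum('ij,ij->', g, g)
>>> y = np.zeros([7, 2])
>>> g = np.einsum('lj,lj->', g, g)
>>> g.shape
()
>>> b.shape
(7, 7)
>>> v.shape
(7, 7, 7)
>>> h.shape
(7, 3)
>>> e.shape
(7, 3)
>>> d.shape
(7, 7)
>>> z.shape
(3, 3)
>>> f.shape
(7,)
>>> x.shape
()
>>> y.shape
(7, 2)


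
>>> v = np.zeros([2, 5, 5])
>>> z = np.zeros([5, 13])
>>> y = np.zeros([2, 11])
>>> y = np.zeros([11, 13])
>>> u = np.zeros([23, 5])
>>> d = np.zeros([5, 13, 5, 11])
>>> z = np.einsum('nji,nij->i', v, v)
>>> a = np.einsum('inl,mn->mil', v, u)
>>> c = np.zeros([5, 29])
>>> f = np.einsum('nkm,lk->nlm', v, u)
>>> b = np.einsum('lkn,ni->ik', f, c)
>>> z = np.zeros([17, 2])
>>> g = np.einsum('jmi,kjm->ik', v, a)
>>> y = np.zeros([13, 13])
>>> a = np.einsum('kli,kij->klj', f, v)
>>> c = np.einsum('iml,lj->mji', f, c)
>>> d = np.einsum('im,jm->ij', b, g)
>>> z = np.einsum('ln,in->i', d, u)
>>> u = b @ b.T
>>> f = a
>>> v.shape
(2, 5, 5)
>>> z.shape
(23,)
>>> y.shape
(13, 13)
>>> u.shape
(29, 29)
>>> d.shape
(29, 5)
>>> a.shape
(2, 23, 5)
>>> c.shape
(23, 29, 2)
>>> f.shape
(2, 23, 5)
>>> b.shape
(29, 23)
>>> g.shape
(5, 23)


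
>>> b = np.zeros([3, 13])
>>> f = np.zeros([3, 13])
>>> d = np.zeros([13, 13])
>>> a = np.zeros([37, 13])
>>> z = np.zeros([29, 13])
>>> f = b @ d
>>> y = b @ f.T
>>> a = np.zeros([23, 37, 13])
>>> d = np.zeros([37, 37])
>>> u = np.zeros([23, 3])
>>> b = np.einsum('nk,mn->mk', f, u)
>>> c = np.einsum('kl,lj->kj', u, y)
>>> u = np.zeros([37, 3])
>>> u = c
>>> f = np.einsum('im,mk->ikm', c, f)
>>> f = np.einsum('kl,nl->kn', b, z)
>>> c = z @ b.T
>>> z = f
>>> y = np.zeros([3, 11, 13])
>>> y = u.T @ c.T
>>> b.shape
(23, 13)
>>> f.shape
(23, 29)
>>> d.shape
(37, 37)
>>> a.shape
(23, 37, 13)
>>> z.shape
(23, 29)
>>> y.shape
(3, 29)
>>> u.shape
(23, 3)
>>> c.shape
(29, 23)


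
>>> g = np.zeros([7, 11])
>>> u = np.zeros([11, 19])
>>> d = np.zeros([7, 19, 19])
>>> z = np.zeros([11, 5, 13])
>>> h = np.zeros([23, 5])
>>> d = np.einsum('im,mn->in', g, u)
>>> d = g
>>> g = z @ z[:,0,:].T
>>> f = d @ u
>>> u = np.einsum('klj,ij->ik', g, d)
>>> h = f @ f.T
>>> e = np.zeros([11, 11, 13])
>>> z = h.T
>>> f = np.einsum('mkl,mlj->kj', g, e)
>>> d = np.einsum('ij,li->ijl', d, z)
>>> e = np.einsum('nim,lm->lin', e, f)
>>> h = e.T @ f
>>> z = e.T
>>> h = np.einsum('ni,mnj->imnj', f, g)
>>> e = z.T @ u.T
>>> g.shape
(11, 5, 11)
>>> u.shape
(7, 11)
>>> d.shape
(7, 11, 7)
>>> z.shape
(11, 11, 5)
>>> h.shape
(13, 11, 5, 11)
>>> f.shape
(5, 13)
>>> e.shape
(5, 11, 7)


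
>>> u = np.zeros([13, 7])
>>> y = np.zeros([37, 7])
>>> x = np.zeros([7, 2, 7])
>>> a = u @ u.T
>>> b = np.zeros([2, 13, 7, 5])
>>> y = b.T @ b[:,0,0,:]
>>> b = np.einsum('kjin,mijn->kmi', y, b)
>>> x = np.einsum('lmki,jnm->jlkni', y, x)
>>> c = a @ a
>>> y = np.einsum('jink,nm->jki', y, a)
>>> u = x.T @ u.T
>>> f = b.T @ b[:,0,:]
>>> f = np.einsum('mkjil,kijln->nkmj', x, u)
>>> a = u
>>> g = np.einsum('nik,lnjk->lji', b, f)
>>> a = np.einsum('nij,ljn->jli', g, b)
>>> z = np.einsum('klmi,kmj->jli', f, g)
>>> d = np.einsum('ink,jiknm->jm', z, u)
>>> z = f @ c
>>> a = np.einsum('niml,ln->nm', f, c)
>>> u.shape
(5, 2, 13, 5, 13)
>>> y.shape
(5, 5, 7)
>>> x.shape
(7, 5, 13, 2, 5)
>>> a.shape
(13, 7)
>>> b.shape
(5, 2, 13)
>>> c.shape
(13, 13)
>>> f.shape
(13, 5, 7, 13)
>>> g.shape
(13, 7, 2)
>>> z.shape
(13, 5, 7, 13)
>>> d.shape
(5, 13)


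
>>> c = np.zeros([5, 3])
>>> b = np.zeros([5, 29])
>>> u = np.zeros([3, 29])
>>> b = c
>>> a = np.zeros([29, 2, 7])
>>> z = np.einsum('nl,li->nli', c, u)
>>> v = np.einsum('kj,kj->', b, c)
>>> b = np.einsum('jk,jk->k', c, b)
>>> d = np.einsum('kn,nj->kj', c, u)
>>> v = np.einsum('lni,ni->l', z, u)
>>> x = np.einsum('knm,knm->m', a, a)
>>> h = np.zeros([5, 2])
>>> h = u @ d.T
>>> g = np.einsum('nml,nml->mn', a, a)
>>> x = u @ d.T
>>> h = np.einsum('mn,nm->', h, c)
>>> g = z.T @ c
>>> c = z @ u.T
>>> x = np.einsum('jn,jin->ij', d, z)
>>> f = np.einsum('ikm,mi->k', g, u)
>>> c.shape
(5, 3, 3)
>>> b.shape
(3,)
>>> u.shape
(3, 29)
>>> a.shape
(29, 2, 7)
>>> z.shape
(5, 3, 29)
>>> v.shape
(5,)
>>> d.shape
(5, 29)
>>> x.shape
(3, 5)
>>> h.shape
()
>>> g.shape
(29, 3, 3)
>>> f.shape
(3,)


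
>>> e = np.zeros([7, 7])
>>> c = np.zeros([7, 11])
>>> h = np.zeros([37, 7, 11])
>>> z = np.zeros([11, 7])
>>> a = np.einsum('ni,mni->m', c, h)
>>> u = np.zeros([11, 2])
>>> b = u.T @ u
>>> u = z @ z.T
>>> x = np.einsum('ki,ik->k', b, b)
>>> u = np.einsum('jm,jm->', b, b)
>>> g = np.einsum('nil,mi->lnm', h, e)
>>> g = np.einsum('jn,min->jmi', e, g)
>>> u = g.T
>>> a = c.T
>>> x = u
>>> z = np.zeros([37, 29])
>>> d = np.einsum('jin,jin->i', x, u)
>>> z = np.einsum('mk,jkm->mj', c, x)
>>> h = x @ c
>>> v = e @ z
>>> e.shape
(7, 7)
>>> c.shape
(7, 11)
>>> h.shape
(37, 11, 11)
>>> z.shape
(7, 37)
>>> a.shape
(11, 7)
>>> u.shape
(37, 11, 7)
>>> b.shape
(2, 2)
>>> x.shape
(37, 11, 7)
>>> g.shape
(7, 11, 37)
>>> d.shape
(11,)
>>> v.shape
(7, 37)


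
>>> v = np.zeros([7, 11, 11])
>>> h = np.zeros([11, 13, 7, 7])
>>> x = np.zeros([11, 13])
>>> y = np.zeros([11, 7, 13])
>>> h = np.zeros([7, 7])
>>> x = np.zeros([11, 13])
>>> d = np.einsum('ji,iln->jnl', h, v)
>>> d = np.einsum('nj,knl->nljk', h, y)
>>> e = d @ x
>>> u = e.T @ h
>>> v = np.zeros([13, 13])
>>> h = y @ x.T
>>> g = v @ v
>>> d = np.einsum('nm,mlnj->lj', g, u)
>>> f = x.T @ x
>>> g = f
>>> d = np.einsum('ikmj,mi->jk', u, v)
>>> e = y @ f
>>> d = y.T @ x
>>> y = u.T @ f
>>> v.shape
(13, 13)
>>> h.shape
(11, 7, 11)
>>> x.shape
(11, 13)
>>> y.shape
(7, 13, 7, 13)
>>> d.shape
(13, 7, 13)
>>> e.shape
(11, 7, 13)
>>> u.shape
(13, 7, 13, 7)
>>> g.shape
(13, 13)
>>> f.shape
(13, 13)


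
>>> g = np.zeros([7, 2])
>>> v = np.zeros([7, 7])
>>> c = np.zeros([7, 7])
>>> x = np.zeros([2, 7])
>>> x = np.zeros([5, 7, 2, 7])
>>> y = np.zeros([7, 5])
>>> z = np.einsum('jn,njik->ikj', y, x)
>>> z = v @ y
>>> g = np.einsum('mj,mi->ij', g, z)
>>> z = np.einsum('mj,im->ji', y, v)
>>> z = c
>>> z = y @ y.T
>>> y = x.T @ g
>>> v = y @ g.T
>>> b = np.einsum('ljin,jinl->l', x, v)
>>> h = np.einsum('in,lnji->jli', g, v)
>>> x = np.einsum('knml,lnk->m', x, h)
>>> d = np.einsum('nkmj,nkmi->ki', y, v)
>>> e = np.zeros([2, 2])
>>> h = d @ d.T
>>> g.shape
(5, 2)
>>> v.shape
(7, 2, 7, 5)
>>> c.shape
(7, 7)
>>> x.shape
(2,)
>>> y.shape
(7, 2, 7, 2)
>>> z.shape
(7, 7)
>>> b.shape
(5,)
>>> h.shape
(2, 2)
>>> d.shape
(2, 5)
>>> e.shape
(2, 2)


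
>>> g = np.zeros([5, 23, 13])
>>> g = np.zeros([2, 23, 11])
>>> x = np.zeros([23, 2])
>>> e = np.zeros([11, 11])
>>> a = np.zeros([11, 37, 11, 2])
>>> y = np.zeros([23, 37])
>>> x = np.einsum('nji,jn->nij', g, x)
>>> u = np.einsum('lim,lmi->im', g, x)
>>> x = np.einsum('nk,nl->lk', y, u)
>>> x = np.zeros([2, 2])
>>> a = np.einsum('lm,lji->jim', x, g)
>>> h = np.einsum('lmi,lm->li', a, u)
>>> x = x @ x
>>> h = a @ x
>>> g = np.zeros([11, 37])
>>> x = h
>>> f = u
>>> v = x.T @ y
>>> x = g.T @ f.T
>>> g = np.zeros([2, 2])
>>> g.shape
(2, 2)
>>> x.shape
(37, 23)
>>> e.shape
(11, 11)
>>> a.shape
(23, 11, 2)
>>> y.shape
(23, 37)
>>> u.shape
(23, 11)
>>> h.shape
(23, 11, 2)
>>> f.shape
(23, 11)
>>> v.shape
(2, 11, 37)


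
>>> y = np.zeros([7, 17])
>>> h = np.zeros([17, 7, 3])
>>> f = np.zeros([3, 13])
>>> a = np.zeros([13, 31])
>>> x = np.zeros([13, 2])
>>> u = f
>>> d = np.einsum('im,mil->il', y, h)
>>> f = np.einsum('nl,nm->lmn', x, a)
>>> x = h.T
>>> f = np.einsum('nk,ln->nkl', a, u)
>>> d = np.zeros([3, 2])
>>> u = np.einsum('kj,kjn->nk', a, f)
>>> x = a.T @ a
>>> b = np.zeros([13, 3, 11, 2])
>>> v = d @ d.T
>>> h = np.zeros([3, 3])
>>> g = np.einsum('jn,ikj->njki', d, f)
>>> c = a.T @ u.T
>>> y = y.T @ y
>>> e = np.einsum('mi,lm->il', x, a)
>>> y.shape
(17, 17)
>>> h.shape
(3, 3)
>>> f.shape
(13, 31, 3)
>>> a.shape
(13, 31)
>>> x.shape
(31, 31)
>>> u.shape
(3, 13)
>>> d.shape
(3, 2)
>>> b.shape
(13, 3, 11, 2)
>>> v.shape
(3, 3)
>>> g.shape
(2, 3, 31, 13)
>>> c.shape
(31, 3)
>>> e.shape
(31, 13)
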